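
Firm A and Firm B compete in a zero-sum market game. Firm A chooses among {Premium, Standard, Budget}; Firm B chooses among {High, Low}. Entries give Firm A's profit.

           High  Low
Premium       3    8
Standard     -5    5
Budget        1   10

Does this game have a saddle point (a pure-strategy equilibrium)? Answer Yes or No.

Row minima: Premium → 3, Standard → -5, Budget → 1; maximin = 3.
Column maxima: High → 3, Low → 10; minimax = 3.
maximin = minimax = 3, so a saddle point exists.

Yes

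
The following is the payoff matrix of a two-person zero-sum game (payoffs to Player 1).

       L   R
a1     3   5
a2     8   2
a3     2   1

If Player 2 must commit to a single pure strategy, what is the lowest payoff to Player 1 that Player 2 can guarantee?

Column maxima: L → 8, R → 5.
The smallest of these is 5.

5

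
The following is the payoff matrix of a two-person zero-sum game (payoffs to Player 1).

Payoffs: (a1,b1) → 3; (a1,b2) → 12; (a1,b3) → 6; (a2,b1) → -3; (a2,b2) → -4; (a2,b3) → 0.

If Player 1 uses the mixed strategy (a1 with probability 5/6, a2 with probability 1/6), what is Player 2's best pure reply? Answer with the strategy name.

b1

If Player 2 plays b1, Player 1's expected payoff is (5/6)·3 + (1/6)·(-3) = 2.
If Player 2 plays b2, Player 1's expected payoff is (5/6)·12 + (1/6)·(-4) = 28/3.
If Player 2 plays b3, Player 1's expected payoff is (5/6)·6 + (1/6)·0 = 5.
Player 2 minimizes Player 1's payoff; the smallest is 2, so the best response is b1.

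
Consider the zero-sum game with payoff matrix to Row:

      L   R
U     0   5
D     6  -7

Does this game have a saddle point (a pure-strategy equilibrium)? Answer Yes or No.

Row minima: U → 0, D → -7; maximin = 0.
Column maxima: L → 6, R → 5; minimax = 5.
0 ≠ 5, so no pure-strategy equilibrium exists.

No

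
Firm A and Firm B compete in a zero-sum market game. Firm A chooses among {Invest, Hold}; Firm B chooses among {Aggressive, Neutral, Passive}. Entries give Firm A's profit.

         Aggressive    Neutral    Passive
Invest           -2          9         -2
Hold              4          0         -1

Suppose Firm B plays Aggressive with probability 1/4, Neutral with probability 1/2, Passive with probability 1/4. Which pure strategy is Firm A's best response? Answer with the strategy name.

Expected payoff of Invest: (1/4)·(-2) + (1/2)·9 + (1/4)·(-2) = 7/2.
Expected payoff of Hold: (1/4)·4 + (1/2)·0 + (1/4)·(-1) = 3/4.
The largest is 7/2, so Firm A's best response is Invest.

Invest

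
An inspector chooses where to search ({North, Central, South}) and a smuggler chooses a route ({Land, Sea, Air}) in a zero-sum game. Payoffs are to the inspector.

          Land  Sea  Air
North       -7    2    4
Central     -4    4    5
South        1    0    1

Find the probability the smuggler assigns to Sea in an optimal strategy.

5/9

Row minima: North → -7, Central → -4, South → 0; maximin = 0.
Column maxima: Land → 1, Sea → 4, Air → 5; minimax = 1.
0 ≠ 1, so there is no saddle point; optimal play is mixed.
North is strictly dominated by Central, so the inspector never plays it.
Air is strictly dominated by Sea (it gives the inspector strictly more in every row), so the smuggler never plays it.
On the remaining 2×2 (Central, South vs Land, Sea):
Let the inspector play Central with probability p. Expected payoff against Land: (-4)p + 1(1−p) = −5p + 1; against Sea: 4p + 0(1−p) = 4p.
Setting these equal: −5p + 1 = 4p ⇒ −9p = -1 ⇒ p = 1/9, and the value is (-5)·(1/9) + 1 = 4/9.
For the smuggler: with q = P(Land), equating Central's and South's payoffs gives −8q + 4 = q ⇒ q = 4/9.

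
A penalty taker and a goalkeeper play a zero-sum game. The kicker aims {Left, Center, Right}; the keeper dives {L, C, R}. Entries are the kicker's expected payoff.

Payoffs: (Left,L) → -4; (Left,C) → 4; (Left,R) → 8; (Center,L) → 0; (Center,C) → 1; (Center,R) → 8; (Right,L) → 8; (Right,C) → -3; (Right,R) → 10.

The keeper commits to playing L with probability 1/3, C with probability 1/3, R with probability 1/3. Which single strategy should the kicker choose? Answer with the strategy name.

Right

Expected payoff of Left: (1/3)·(-4) + (1/3)·4 + (1/3)·8 = 8/3.
Expected payoff of Center: (1/3)·0 + (1/3)·1 + (1/3)·8 = 3.
Expected payoff of Right: (1/3)·8 + (1/3)·(-3) + (1/3)·10 = 5.
The largest is 5, so the kicker's best response is Right.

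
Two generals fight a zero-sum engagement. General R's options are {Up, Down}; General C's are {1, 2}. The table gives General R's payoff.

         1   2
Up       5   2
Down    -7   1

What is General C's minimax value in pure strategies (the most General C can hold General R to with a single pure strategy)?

Column maxima: 1 → 5, 2 → 2.
The smallest of these is 2.

2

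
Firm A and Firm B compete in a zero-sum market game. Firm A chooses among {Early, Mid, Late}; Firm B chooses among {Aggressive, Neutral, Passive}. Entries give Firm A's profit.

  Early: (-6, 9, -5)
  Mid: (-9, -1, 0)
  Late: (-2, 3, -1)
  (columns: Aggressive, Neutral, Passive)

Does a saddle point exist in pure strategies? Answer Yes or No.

Row minima: Early → -6, Mid → -9, Late → -2; maximin = -2.
Column maxima: Aggressive → -2, Neutral → 9, Passive → 0; minimax = -2.
maximin = minimax = -2, so a saddle point exists.

Yes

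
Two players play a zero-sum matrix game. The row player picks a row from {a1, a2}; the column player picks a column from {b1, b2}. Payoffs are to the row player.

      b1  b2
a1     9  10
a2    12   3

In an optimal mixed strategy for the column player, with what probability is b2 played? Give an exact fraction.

Row minima: a1 → 9, a2 → 3; maximin = 9.
Column maxima: b1 → 12, b2 → 10; minimax = 10.
9 ≠ 10, so there is no saddle point; optimal play is mixed.
Let the row player play a1 with probability p. Expected payoff against b1: 9p + 12(1−p) = −3p + 12; against b2: 10p + 3(1−p) = 7p + 3.
Setting these equal: −3p + 12 = 7p + 3 ⇒ −10p = -9 ⇒ p = 9/10, and the value is (-3)·(9/10) + 12 = 93/10.
For the column player: with q = P(b1), equating a1's and a2's payoffs gives −q + 10 = 9q + 3 ⇒ q = 7/10.

3/10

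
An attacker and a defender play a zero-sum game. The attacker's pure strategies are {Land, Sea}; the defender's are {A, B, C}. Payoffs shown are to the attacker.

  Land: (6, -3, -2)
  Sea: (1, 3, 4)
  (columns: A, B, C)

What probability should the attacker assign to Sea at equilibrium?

9/11

Row minima: Land → -3, Sea → 1; maximin = 1.
Column maxima: A → 6, B → 3, C → 4; minimax = 3.
1 ≠ 3, so there is no saddle point; optimal play is mixed.
C is strictly dominated by B (it gives the attacker strictly more in every row), so the defender never plays it.
On the remaining 2×2 (Land, Sea vs A, B):
Let the attacker play Land with probability p. Expected payoff against A: 6p + 1(1−p) = 5p + 1; against B: (-3)p + 3(1−p) = −6p + 3.
Setting these equal: 5p + 1 = −6p + 3 ⇒ 11p = 2 ⇒ p = 2/11, and the value is (5)·(2/11) + 1 = 21/11.
For the defender: with q = P(A), equating Land's and Sea's payoffs gives 9q − 3 = −2q + 3 ⇒ q = 6/11.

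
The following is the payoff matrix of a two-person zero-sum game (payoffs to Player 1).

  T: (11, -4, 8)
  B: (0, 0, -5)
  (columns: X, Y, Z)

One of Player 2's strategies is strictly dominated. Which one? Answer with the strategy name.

Z holds Player 1's payoff strictly below X in every row: 8 < 11, -5 < 0.
So X is strictly dominated for Player 2.

X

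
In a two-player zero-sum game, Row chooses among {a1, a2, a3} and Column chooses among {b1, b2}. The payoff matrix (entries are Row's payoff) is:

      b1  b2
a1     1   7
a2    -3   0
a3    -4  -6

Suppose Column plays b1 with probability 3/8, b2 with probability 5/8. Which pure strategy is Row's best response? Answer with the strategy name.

a1

Expected payoff of a1: (3/8)·1 + (5/8)·7 = 19/4.
Expected payoff of a2: (3/8)·(-3) + (5/8)·0 = -9/8.
Expected payoff of a3: (3/8)·(-4) + (5/8)·(-6) = -21/4.
The largest is 19/4, so Row's best response is a1.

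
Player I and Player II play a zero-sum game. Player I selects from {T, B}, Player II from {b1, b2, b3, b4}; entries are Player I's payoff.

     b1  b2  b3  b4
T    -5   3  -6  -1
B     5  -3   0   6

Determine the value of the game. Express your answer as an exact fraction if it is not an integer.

Row minima: T → -6, B → -3; maximin = -3.
Column maxima: b1 → 5, b2 → 3, b3 → 0, b4 → 6; minimax = 0.
-3 ≠ 0, so there is no saddle point; optimal play is mixed.
b1 is strictly dominated by b3 (it gives Player I strictly more in every row), so Player II never plays it.
b4 is strictly dominated by b3 (it gives Player I strictly more in every row), so Player II never plays it.
On the remaining 2×2 (T, B vs b2, b3):
Let Player I play T with probability p. Expected payoff against b2: 3p + (-3)(1−p) = 6p − 3; against b3: (-6)p + 0(1−p) = −6p.
Setting these equal: 6p − 3 = −6p ⇒ 12p = 3 ⇒ p = 1/4, and the value is (6)·(1/4) − 3 = -3/2.
For Player II: with q = P(b2), equating T's and B's payoffs gives 9q − 6 = −3q ⇒ q = 1/2.

-3/2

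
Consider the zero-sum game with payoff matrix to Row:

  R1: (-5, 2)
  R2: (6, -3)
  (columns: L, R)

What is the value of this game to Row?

-3/16

Row minima: R1 → -5, R2 → -3; maximin = -3.
Column maxima: L → 6, R → 2; minimax = 2.
-3 ≠ 2, so there is no saddle point; optimal play is mixed.
Let Row play R1 with probability p. Expected payoff against L: (-5)p + 6(1−p) = −11p + 6; against R: 2p + (-3)(1−p) = 5p − 3.
Setting these equal: −11p + 6 = 5p − 3 ⇒ −16p = -9 ⇒ p = 9/16, and the value is (-11)·(9/16) + 6 = -3/16.
For Column: with q = P(L), equating R1's and R2's payoffs gives −7q + 2 = 9q − 3 ⇒ q = 5/16.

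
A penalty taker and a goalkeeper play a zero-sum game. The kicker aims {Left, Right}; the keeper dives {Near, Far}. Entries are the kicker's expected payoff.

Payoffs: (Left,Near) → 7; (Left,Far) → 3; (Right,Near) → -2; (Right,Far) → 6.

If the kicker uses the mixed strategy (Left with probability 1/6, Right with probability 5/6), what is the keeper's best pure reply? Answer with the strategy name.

Near

If the keeper plays Near, the kicker's expected payoff is (1/6)·7 + (5/6)·(-2) = -1/2.
If the keeper plays Far, the kicker's expected payoff is (1/6)·3 + (5/6)·6 = 11/2.
The keeper minimizes the kicker's payoff; the smallest is -1/2, so the best response is Near.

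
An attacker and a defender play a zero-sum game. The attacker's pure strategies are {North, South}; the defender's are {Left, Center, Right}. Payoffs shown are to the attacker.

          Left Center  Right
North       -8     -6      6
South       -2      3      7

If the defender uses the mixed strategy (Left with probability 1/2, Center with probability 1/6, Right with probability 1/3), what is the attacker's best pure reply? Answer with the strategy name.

South

Expected payoff of North: (1/2)·(-8) + (1/6)·(-6) + (1/3)·6 = -3.
Expected payoff of South: (1/2)·(-2) + (1/6)·3 + (1/3)·7 = 11/6.
The largest is 11/6, so the attacker's best response is South.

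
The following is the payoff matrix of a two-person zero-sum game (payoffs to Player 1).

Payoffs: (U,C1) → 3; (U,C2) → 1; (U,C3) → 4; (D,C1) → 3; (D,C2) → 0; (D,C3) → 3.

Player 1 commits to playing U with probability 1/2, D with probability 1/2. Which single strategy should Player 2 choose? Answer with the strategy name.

If Player 2 plays C1, Player 1's expected payoff is (1/2)·3 + (1/2)·3 = 3.
If Player 2 plays C2, Player 1's expected payoff is (1/2)·1 + (1/2)·0 = 1/2.
If Player 2 plays C3, Player 1's expected payoff is (1/2)·4 + (1/2)·3 = 7/2.
Player 2 minimizes Player 1's payoff; the smallest is 1/2, so the best response is C2.

C2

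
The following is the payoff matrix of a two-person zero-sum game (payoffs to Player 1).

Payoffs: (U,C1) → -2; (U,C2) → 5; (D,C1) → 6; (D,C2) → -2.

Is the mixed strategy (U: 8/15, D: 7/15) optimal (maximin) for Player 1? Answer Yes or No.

Yes

Against C1 this mix gives (8/15)·(-2) + (7/15)·6 = 26/15.
Against C2 this mix gives (8/15)·5 + (7/15)·(-2) = 26/15.
All of Player 2's active replies (C1, C2) yield 26/15, and no column does worse for Player 1. The mix makes Player 2 indifferent and guarantees 26/15, so it is optimal.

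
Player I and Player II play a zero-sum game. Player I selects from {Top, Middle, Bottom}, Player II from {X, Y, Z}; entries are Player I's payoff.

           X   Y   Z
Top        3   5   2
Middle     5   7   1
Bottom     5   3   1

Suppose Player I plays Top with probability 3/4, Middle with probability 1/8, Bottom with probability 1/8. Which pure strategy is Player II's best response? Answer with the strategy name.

Z

If Player II plays X, Player I's expected payoff is (3/4)·3 + (1/8)·5 + (1/8)·5 = 7/2.
If Player II plays Y, Player I's expected payoff is (3/4)·5 + (1/8)·7 + (1/8)·3 = 5.
If Player II plays Z, Player I's expected payoff is (3/4)·2 + (1/8)·1 + (1/8)·1 = 7/4.
Player II minimizes Player I's payoff; the smallest is 7/4, so the best response is Z.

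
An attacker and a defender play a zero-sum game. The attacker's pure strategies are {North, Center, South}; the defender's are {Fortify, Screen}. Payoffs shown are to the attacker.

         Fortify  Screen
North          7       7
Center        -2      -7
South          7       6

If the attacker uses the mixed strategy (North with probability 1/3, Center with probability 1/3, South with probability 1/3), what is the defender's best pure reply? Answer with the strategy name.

Screen

If the defender plays Fortify, the attacker's expected payoff is (1/3)·7 + (1/3)·(-2) + (1/3)·7 = 4.
If the defender plays Screen, the attacker's expected payoff is (1/3)·7 + (1/3)·(-7) + (1/3)·6 = 2.
The defender minimizes the attacker's payoff; the smallest is 2, so the best response is Screen.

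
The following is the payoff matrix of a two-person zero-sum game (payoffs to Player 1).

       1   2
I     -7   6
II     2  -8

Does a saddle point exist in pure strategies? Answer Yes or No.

Row minima: I → -7, II → -8; maximin = -7.
Column maxima: 1 → 2, 2 → 6; minimax = 2.
-7 ≠ 2, so no pure-strategy equilibrium exists.

No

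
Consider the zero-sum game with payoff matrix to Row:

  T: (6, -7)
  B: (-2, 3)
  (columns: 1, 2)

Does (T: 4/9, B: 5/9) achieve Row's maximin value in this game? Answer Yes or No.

No

Against 1 this mix gives (4/9)·6 + (5/9)·(-2) = 14/9.
Against 2 this mix gives (4/9)·(-7) + (5/9)·3 = -13/9.
Column will play 2, holding Row to -13/9. Shifting weight toward the row that does better against 2 would raise this floor (the equalizing mix achieves 2/9 against both 2 and 1), so the proposed strategy is not optimal.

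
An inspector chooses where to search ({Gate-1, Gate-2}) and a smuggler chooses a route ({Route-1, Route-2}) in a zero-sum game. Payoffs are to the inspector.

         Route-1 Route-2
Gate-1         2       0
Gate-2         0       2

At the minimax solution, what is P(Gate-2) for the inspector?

Row minima: Gate-1 → 0, Gate-2 → 0; maximin = 0.
Column maxima: Route-1 → 2, Route-2 → 2; minimax = 2.
0 ≠ 2, so there is no saddle point; optimal play is mixed.
Let the inspector play Gate-1 with probability p. Expected payoff against Route-1: 2p + 0(1−p) = 2p; against Route-2: 0p + 2(1−p) = −2p + 2.
Setting these equal: 2p = −2p + 2 ⇒ 4p = 2 ⇒ p = 1/2, and the value is (2)·(1/2) = 1.
For the smuggler: with q = P(Route-1), equating Gate-1's and Gate-2's payoffs gives 2q = −2q + 2 ⇒ q = 1/2.

1/2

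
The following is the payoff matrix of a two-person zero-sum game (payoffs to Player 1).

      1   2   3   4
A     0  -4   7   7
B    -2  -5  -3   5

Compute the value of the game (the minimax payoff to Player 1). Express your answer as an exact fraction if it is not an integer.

Row minima: A → -4, B → -5; maximin = -4.
Column maxima: 1 → 0, 2 → -4, 3 → 7, 4 → 7; minimax = -4.
Since maximin = minimax = -4, there is a saddle point and the value is -4.

-4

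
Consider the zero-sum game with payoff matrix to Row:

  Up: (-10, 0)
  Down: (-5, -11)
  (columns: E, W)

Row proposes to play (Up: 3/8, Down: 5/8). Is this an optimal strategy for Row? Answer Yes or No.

Yes

Against E this mix gives (3/8)·(-10) + (5/8)·(-5) = -55/8.
Against W this mix gives (3/8)·0 + (5/8)·(-11) = -55/8.
All of Column's active replies (E, W) yield -55/8, and no column does worse for Row. The mix makes Column indifferent and guarantees -55/8, so it is optimal.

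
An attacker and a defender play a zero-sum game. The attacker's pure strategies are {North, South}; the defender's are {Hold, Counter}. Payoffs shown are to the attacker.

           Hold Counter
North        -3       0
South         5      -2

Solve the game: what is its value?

Row minima: North → -3, South → -2; maximin = -2.
Column maxima: Hold → 5, Counter → 0; minimax = 0.
-2 ≠ 0, so there is no saddle point; optimal play is mixed.
Let the attacker play North with probability p. Expected payoff against Hold: (-3)p + 5(1−p) = −8p + 5; against Counter: 0p + (-2)(1−p) = 2p − 2.
Setting these equal: −8p + 5 = 2p − 2 ⇒ −10p = -7 ⇒ p = 7/10, and the value is (-8)·(7/10) + 5 = -3/5.
For the defender: with q = P(Hold), equating North's and South's payoffs gives −3q = 7q − 2 ⇒ q = 1/5.

-3/5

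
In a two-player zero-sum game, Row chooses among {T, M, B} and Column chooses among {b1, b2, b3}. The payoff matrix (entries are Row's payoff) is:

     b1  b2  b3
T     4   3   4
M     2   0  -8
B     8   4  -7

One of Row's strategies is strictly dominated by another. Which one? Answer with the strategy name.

M

T gives a strictly higher payoff than M against every column: 4 > 2, 3 > 0, 4 > -8.
So M is strictly dominated and Row never plays it.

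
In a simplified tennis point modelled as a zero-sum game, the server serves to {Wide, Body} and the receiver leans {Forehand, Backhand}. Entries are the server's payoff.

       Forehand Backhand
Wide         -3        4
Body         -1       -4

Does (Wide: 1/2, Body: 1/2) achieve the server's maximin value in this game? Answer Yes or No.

Against Forehand this mix gives (1/2)·(-3) + (1/2)·(-1) = -2.
Against Backhand this mix gives (1/2)·4 + (1/2)·(-4) = 0.
The receiver will play Forehand, holding the server to -2. Shifting weight toward the row that does better against Forehand would raise this floor (the equalizing mix achieves -8/5 against both Forehand and Backhand), so the proposed strategy is not optimal.

No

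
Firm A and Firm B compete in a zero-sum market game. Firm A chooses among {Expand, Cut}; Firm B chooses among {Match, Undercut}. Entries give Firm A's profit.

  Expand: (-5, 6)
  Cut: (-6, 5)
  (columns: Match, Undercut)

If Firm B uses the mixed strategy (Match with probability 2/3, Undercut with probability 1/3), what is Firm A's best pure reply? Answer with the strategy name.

Expected payoff of Expand: (2/3)·(-5) + (1/3)·6 = -4/3.
Expected payoff of Cut: (2/3)·(-6) + (1/3)·5 = -7/3.
The largest is -4/3, so Firm A's best response is Expand.

Expand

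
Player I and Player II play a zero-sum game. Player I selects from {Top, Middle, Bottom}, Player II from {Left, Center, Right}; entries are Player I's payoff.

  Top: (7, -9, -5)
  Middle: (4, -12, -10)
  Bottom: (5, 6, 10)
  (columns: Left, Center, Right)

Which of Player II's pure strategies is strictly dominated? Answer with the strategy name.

Right

Center holds Player I's payoff strictly below Right in every row: -9 < -5, -12 < -10, 6 < 10.
So Right is strictly dominated for Player II.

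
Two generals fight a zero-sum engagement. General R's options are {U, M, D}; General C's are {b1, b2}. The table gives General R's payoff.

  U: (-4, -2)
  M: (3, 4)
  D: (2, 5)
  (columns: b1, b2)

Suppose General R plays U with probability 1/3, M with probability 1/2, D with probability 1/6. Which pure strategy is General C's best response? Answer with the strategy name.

If General C plays b1, General R's expected payoff is (1/3)·(-4) + (1/2)·3 + (1/6)·2 = 1/2.
If General C plays b2, General R's expected payoff is (1/3)·(-2) + (1/2)·4 + (1/6)·5 = 13/6.
General C minimizes General R's payoff; the smallest is 1/2, so the best response is b1.

b1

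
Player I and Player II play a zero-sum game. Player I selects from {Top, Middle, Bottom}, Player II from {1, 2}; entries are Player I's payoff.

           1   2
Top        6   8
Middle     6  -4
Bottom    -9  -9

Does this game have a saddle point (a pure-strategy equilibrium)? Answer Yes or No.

Row minima: Top → 6, Middle → -4, Bottom → -9; maximin = 6.
Column maxima: 1 → 6, 2 → 8; minimax = 6.
maximin = minimax = 6, so a saddle point exists.

Yes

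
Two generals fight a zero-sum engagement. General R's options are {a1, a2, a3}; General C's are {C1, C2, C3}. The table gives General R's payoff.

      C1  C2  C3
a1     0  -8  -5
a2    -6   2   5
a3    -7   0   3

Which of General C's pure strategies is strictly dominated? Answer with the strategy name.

C2 holds General R's payoff strictly below C3 in every row: -8 < -5, 2 < 5, 0 < 3.
So C3 is strictly dominated for General C.

C3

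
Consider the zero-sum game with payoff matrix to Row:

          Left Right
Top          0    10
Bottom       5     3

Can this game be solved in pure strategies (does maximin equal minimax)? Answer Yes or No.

No

Row minima: Top → 0, Bottom → 3; maximin = 3.
Column maxima: Left → 5, Right → 10; minimax = 5.
3 ≠ 5, so no pure-strategy equilibrium exists.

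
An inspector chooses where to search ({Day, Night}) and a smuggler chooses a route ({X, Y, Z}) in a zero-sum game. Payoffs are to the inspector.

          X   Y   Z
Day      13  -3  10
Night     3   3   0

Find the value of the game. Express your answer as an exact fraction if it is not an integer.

15/8

Row minima: Day → -3, Night → 0; maximin = 0.
Column maxima: X → 13, Y → 3, Z → 10; minimax = 3.
0 ≠ 3, so there is no saddle point; optimal play is mixed.
X is strictly dominated by Z (it gives the inspector strictly more in every row), so the smuggler never plays it.
On the remaining 2×2 (Day, Night vs Y, Z):
Let the inspector play Day with probability p. Expected payoff against Y: (-3)p + 3(1−p) = −6p + 3; against Z: 10p + 0(1−p) = 10p.
Setting these equal: −6p + 3 = 10p ⇒ −16p = -3 ⇒ p = 3/16, and the value is (-6)·(3/16) + 3 = 15/8.
For the smuggler: with q = P(Y), equating Day's and Night's payoffs gives −13q + 10 = 3q ⇒ q = 5/8.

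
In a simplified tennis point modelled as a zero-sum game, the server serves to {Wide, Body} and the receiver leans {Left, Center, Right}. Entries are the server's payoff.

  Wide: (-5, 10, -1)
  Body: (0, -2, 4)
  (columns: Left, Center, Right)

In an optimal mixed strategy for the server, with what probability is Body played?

Row minima: Wide → -5, Body → -2; maximin = -2.
Column maxima: Left → 0, Center → 10, Right → 4; minimax = 0.
-2 ≠ 0, so there is no saddle point; optimal play is mixed.
Right is strictly dominated by Left (it gives the server strictly more in every row), so the receiver never plays it.
On the remaining 2×2 (Wide, Body vs Left, Center):
Let the server play Wide with probability p. Expected payoff against Left: (-5)p + 0(1−p) = −5p; against Center: 10p + (-2)(1−p) = 12p − 2.
Setting these equal: −5p = 12p − 2 ⇒ −17p = -2 ⇒ p = 2/17, and the value is (-5)·(2/17) = -10/17.
For the receiver: with q = P(Left), equating Wide's and Body's payoffs gives −15q + 10 = 2q − 2 ⇒ q = 12/17.

15/17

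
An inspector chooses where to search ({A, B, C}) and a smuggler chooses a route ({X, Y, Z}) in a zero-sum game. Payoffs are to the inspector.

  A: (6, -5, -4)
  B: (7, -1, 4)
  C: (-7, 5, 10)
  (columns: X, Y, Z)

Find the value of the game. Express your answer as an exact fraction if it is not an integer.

7/5

Row minima: A → -5, B → -1, C → -7; maximin = -1.
Column maxima: X → 7, Y → 5, Z → 10; minimax = 5.
-1 ≠ 5, so there is no saddle point; optimal play is mixed.
A is strictly dominated by B, so the inspector never plays it.
Z is strictly dominated by Y (it gives the inspector strictly more in every row), so the smuggler never plays it.
On the remaining 2×2 (B, C vs X, Y):
Let the inspector play B with probability p. Expected payoff against X: 7p + (-7)(1−p) = 14p − 7; against Y: (-1)p + 5(1−p) = −6p + 5.
Setting these equal: 14p − 7 = −6p + 5 ⇒ 20p = 12 ⇒ p = 3/5, and the value is (14)·(3/5) − 7 = 7/5.
For the smuggler: with q = P(X), equating B's and C's payoffs gives 8q − 1 = −12q + 5 ⇒ q = 3/10.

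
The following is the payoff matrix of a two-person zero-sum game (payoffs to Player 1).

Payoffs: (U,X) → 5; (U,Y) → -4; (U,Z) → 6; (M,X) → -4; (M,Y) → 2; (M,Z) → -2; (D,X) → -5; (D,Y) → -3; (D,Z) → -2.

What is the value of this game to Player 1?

Row minima: U → -4, M → -4, D → -5; maximin = -4.
Column maxima: X → 5, Y → 2, Z → 6; minimax = 2.
-4 ≠ 2, so there is no saddle point; optimal play is mixed.
Z is strictly dominated by X (it gives Player 1 strictly more in every row), so Player 2 never plays it.
With Z eliminated, D is strictly dominated by M (M gives Player 1 strictly more in every remaining column), so Player 1 never plays it.
On the remaining 2×2 (U, M vs X, Y):
Let Player 1 play U with probability p. Expected payoff against X: 5p + (-4)(1−p) = 9p − 4; against Y: (-4)p + 2(1−p) = −6p + 2.
Setting these equal: 9p − 4 = −6p + 2 ⇒ 15p = 6 ⇒ p = 2/5, and the value is (9)·(2/5) − 4 = -2/5.
For Player 2: with q = P(X), equating U's and M's payoffs gives 9q − 4 = −6q + 2 ⇒ q = 2/5.

-2/5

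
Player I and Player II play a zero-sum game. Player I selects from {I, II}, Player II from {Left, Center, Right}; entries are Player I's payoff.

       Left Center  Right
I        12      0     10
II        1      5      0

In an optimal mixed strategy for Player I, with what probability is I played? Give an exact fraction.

Row minima: I → 0, II → 0; maximin = 0.
Column maxima: Left → 12, Center → 5, Right → 10; minimax = 5.
0 ≠ 5, so there is no saddle point; optimal play is mixed.
Left is strictly dominated by Right (it gives Player I strictly more in every row), so Player II never plays it.
On the remaining 2×2 (I, II vs Center, Right):
Let Player I play I with probability p. Expected payoff against Center: 0p + 5(1−p) = −5p + 5; against Right: 10p + 0(1−p) = 10p.
Setting these equal: −5p + 5 = 10p ⇒ −15p = -5 ⇒ p = 1/3, and the value is (-5)·(1/3) + 5 = 10/3.
For Player II: with q = P(Center), equating I's and II's payoffs gives −10q + 10 = 5q ⇒ q = 2/3.

1/3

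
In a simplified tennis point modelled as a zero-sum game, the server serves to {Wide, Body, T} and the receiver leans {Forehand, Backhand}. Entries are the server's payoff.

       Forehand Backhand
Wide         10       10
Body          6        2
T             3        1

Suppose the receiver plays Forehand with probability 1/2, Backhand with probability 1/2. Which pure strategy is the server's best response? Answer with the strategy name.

Wide

Expected payoff of Wide: (1/2)·10 + (1/2)·10 = 10.
Expected payoff of Body: (1/2)·6 + (1/2)·2 = 4.
Expected payoff of T: (1/2)·3 + (1/2)·1 = 2.
The largest is 10, so the server's best response is Wide.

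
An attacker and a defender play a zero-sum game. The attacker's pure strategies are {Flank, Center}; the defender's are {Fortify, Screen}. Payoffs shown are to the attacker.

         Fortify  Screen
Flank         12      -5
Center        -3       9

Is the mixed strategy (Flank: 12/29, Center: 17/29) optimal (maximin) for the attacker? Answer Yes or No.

Yes

Against Fortify this mix gives (12/29)·12 + (17/29)·(-3) = 93/29.
Against Screen this mix gives (12/29)·(-5) + (17/29)·9 = 93/29.
All of the defender's active replies (Fortify, Screen) yield 93/29, and no column does worse for the attacker. The mix makes the defender indifferent and guarantees 93/29, so it is optimal.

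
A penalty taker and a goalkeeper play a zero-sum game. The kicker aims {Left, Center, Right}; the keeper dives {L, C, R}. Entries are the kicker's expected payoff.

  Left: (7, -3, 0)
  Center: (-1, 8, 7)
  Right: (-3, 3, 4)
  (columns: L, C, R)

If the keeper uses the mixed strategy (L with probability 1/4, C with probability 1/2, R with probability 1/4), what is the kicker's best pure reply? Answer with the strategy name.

Center

Expected payoff of Left: (1/4)·7 + (1/2)·(-3) + (1/4)·0 = 1/4.
Expected payoff of Center: (1/4)·(-1) + (1/2)·8 + (1/4)·7 = 11/2.
Expected payoff of Right: (1/4)·(-3) + (1/2)·3 + (1/4)·4 = 7/4.
The largest is 11/2, so the kicker's best response is Center.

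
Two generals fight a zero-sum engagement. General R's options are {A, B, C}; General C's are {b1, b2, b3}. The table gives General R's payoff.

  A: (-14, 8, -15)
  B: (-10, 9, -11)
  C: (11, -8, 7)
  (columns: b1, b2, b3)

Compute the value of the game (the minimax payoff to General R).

Row minima: A → -15, B → -11, C → -8; maximin = -8.
Column maxima: b1 → 11, b2 → 9, b3 → 7; minimax = 7.
-8 ≠ 7, so there is no saddle point; optimal play is mixed.
A is strictly dominated by B, so General R never plays it.
b1 is strictly dominated by b3 (it gives General R strictly more in every row), so General C never plays it.
On the remaining 2×2 (B, C vs b2, b3):
Let General R play B with probability p. Expected payoff against b2: 9p + (-8)(1−p) = 17p − 8; against b3: (-11)p + 7(1−p) = −18p + 7.
Setting these equal: 17p − 8 = −18p + 7 ⇒ 35p = 15 ⇒ p = 3/7, and the value is (17)·(3/7) − 8 = -5/7.
For General C: with q = P(b2), equating B's and C's payoffs gives 20q − 11 = −15q + 7 ⇒ q = 18/35.

-5/7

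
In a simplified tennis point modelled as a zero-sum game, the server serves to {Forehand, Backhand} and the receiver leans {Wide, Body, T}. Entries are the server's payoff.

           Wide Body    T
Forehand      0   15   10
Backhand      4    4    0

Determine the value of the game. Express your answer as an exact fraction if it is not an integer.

Row minima: Forehand → 0, Backhand → 0; maximin = 0.
Column maxima: Wide → 4, Body → 15, T → 10; minimax = 4.
0 ≠ 4, so there is no saddle point; optimal play is mixed.
Body is strictly dominated by T (it gives the server strictly more in every row), so the receiver never plays it.
On the remaining 2×2 (Forehand, Backhand vs Wide, T):
Let the server play Forehand with probability p. Expected payoff against Wide: 0p + 4(1−p) = −4p + 4; against T: 10p + 0(1−p) = 10p.
Setting these equal: −4p + 4 = 10p ⇒ −14p = -4 ⇒ p = 2/7, and the value is (-4)·(2/7) + 4 = 20/7.
For the receiver: with q = P(Wide), equating Forehand's and Backhand's payoffs gives −10q + 10 = 4q ⇒ q = 5/7.

20/7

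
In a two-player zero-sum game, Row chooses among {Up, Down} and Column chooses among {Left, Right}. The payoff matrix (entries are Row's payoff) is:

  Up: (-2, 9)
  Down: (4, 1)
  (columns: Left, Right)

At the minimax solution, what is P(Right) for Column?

3/7

Row minima: Up → -2, Down → 1; maximin = 1.
Column maxima: Left → 4, Right → 9; minimax = 4.
1 ≠ 4, so there is no saddle point; optimal play is mixed.
Let Row play Up with probability p. Expected payoff against Left: (-2)p + 4(1−p) = −6p + 4; against Right: 9p + 1(1−p) = 8p + 1.
Setting these equal: −6p + 4 = 8p + 1 ⇒ −14p = -3 ⇒ p = 3/14, and the value is (-6)·(3/14) + 4 = 19/7.
For Column: with q = P(Left), equating Up's and Down's payoffs gives −11q + 9 = 3q + 1 ⇒ q = 4/7.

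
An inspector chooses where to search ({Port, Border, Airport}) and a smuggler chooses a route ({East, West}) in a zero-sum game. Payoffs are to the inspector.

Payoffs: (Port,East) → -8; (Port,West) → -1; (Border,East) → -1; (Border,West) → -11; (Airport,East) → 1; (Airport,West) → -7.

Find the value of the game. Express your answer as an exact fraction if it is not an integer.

Row minima: Port → -8, Border → -11, Airport → -7; maximin = -7.
Column maxima: East → 1, West → -1; minimax = -1.
-7 ≠ -1, so there is no saddle point; optimal play is mixed.
Border is strictly dominated by Airport, so the inspector never plays it.
On the remaining 2×2 (Port, Airport vs East, West):
Let the inspector play Port with probability p. Expected payoff against East: (-8)p + 1(1−p) = −9p + 1; against West: (-1)p + (-7)(1−p) = 6p − 7.
Setting these equal: −9p + 1 = 6p − 7 ⇒ −15p = -8 ⇒ p = 8/15, and the value is (-9)·(8/15) + 1 = -19/5.
For the smuggler: with q = P(East), equating Port's and Airport's payoffs gives −7q − 1 = 8q − 7 ⇒ q = 2/5.

-19/5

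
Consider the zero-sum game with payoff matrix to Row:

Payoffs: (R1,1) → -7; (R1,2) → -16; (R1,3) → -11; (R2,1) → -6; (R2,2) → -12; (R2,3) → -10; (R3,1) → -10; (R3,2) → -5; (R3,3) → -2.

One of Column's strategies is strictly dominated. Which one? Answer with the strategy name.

3

2 holds Row's payoff strictly below 3 in every row: -16 < -11, -12 < -10, -5 < -2.
So 3 is strictly dominated for Column.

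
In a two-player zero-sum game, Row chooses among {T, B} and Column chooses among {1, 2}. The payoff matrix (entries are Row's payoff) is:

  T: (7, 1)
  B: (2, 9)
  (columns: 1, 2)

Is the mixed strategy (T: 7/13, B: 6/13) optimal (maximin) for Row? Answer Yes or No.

Yes

Against 1 this mix gives (7/13)·7 + (6/13)·2 = 61/13.
Against 2 this mix gives (7/13)·1 + (6/13)·9 = 61/13.
All of Column's active replies (1, 2) yield 61/13, and no column does worse for Row. The mix makes Column indifferent and guarantees 61/13, so it is optimal.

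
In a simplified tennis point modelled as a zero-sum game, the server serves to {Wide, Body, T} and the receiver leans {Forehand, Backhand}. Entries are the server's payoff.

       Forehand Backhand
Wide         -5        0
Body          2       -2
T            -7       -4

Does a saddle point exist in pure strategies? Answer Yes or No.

No

Row minima: Wide → -5, Body → -2, T → -7; maximin = -2.
Column maxima: Forehand → 2, Backhand → 0; minimax = 0.
-2 ≠ 0, so no pure-strategy equilibrium exists.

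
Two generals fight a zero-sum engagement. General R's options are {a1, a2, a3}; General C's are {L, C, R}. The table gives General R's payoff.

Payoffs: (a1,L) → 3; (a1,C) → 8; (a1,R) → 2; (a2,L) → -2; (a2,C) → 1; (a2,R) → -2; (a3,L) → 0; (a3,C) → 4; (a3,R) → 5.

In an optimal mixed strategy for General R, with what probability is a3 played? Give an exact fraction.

1/6

Row minima: a1 → 2, a2 → -2, a3 → 0; maximin = 2.
Column maxima: L → 3, C → 8, R → 5; minimax = 3.
2 ≠ 3, so there is no saddle point; optimal play is mixed.
a2 is strictly dominated by a1, so General R never plays it.
C is strictly dominated by L (it gives General R strictly more in every row), so General C never plays it.
On the remaining 2×2 (a1, a3 vs L, R):
Let General R play a1 with probability p. Expected payoff against L: 3p + 0(1−p) = 3p; against R: 2p + 5(1−p) = −3p + 5.
Setting these equal: 3p = −3p + 5 ⇒ 6p = 5 ⇒ p = 5/6, and the value is (3)·(5/6) = 5/2.
For General C: with q = P(L), equating a1's and a3's payoffs gives q + 2 = −5q + 5 ⇒ q = 1/2.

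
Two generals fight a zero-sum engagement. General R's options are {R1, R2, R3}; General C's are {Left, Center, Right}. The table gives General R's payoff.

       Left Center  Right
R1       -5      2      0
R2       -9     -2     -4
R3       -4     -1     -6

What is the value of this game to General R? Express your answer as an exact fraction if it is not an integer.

-30/7

Row minima: R1 → -5, R2 → -9, R3 → -6; maximin = -5.
Column maxima: Left → -4, Center → 2, Right → 0; minimax = -4.
-5 ≠ -4, so there is no saddle point; optimal play is mixed.
R2 is strictly dominated by R1, so General R never plays it.
Center is strictly dominated by Left (it gives General R strictly more in every row), so General C never plays it.
On the remaining 2×2 (R1, R3 vs Left, Right):
Let General R play R1 with probability p. Expected payoff against Left: (-5)p + (-4)(1−p) = −p − 4; against Right: 0p + (-6)(1−p) = 6p − 6.
Setting these equal: −p − 4 = 6p − 6 ⇒ −7p = -2 ⇒ p = 2/7, and the value is (-1)·(2/7) − 4 = -30/7.
For General C: with q = P(Left), equating R1's and R3's payoffs gives −5q = 2q − 6 ⇒ q = 6/7.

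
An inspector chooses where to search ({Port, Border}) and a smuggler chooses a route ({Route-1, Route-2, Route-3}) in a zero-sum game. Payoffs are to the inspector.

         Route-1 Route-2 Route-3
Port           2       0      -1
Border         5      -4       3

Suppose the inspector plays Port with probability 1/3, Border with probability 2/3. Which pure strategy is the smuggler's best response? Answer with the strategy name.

Route-2

If the smuggler plays Route-1, the inspector's expected payoff is (1/3)·2 + (2/3)·5 = 4.
If the smuggler plays Route-2, the inspector's expected payoff is (1/3)·0 + (2/3)·(-4) = -8/3.
If the smuggler plays Route-3, the inspector's expected payoff is (1/3)·(-1) + (2/3)·3 = 5/3.
The smuggler minimizes the inspector's payoff; the smallest is -8/3, so the best response is Route-2.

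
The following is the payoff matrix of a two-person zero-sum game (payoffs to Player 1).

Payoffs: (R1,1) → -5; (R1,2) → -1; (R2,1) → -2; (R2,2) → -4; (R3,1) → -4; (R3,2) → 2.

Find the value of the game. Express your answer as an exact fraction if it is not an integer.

Row minima: R1 → -5, R2 → -4, R3 → -4; maximin = -4.
Column maxima: 1 → -2, 2 → 2; minimax = -2.
-4 ≠ -2, so there is no saddle point; optimal play is mixed.
R1 is strictly dominated by R3, so Player 1 never plays it.
On the remaining 2×2 (R2, R3 vs 1, 2):
Let Player 1 play R2 with probability p. Expected payoff against 1: (-2)p + (-4)(1−p) = 2p − 4; against 2: (-4)p + 2(1−p) = −6p + 2.
Setting these equal: 2p − 4 = −6p + 2 ⇒ 8p = 6 ⇒ p = 3/4, and the value is (2)·(3/4) − 4 = -5/2.
For Player 2: with q = P(1), equating R2's and R3's payoffs gives 2q − 4 = −6q + 2 ⇒ q = 3/4.

-5/2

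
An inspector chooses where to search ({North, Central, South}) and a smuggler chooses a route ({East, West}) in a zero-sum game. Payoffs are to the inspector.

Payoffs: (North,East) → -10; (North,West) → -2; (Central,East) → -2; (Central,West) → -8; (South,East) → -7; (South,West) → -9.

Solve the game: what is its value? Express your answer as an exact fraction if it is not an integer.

-38/7

Row minima: North → -10, Central → -8, South → -9; maximin = -8.
Column maxima: East → -2, West → -2; minimax = -2.
-8 ≠ -2, so there is no saddle point; optimal play is mixed.
South is strictly dominated by Central, so the inspector never plays it.
On the remaining 2×2 (North, Central vs East, West):
Let the inspector play North with probability p. Expected payoff against East: (-10)p + (-2)(1−p) = −8p − 2; against West: (-2)p + (-8)(1−p) = 6p − 8.
Setting these equal: −8p − 2 = 6p − 8 ⇒ −14p = -6 ⇒ p = 3/7, and the value is (-8)·(3/7) − 2 = -38/7.
For the smuggler: with q = P(East), equating North's and Central's payoffs gives −8q − 2 = 6q − 8 ⇒ q = 3/7.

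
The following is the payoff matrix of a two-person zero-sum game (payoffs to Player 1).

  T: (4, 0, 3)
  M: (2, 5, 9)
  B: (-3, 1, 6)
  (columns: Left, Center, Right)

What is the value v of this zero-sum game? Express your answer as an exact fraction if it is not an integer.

20/7

Row minima: T → 0, M → 2, B → -3; maximin = 2.
Column maxima: Left → 4, Center → 5, Right → 9; minimax = 4.
2 ≠ 4, so there is no saddle point; optimal play is mixed.
B is strictly dominated by M, so Player 1 never plays it.
Right is strictly dominated by Center (it gives Player 1 strictly more in every row), so Player 2 never plays it.
On the remaining 2×2 (T, M vs Left, Center):
Let Player 1 play T with probability p. Expected payoff against Left: 4p + 2(1−p) = 2p + 2; against Center: 0p + 5(1−p) = −5p + 5.
Setting these equal: 2p + 2 = −5p + 5 ⇒ 7p = 3 ⇒ p = 3/7, and the value is (2)·(3/7) + 2 = 20/7.
For Player 2: with q = P(Left), equating T's and M's payoffs gives 4q = −3q + 5 ⇒ q = 5/7.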